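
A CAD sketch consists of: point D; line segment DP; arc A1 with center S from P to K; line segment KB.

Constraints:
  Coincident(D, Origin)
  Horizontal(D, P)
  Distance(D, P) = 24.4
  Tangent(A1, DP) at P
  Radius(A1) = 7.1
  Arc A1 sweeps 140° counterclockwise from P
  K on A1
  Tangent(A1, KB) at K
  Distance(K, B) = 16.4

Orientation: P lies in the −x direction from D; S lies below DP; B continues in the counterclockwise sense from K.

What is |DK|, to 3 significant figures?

31.6

D is at the origin; D and P share the same y with |DP| = 24.4 and P on the −x side, so P = (-24.4, 0.00). The tangent condition forces SP to be normal to DP, so S = P + (0, -7.1) = (-24.4, -7.10). On A1, P sits at bearing 90° from S; a 140° counterclockwise sweep puts K at bearing 230°, so K = S + 7.1·(cos 230°, sin 230°) = (-29.0, -12.5). Then |DK| = |K − D| = 31.6.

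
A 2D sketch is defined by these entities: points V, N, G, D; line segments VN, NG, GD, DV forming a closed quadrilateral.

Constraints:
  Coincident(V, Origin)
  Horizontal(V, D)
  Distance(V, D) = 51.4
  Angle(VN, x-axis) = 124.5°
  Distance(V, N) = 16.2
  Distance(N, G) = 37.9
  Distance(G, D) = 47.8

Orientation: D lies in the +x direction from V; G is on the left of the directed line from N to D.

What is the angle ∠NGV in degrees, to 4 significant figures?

22.59°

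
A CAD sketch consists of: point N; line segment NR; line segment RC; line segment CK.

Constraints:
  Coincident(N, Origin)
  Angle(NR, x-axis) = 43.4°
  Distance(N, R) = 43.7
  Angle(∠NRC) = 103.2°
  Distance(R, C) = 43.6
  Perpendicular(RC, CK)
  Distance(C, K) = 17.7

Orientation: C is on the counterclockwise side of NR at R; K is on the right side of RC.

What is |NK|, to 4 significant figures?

80.62

N is at the origin; NR runs at 43.4° with length 43.7, so R = 43.7·(cos 43.4°, sin 43.4°) = (31.75, 30.03). ∠NRC = 103.2°, so RC runs at 43.4° + (180° − 103.2°) = 120.2° from the x-axis; with |RC| = 43.6, C = R + 43.6·(cos 120.2°, sin 120.2°) = (9.820, 67.71). RC is perpendicular to CK; with |CK| = 17.7 on the right of RC, K = C + 17.7·(0.8643, 0.5030) = (25.12, 76.61). Then |NK| = |K − N| = 80.62.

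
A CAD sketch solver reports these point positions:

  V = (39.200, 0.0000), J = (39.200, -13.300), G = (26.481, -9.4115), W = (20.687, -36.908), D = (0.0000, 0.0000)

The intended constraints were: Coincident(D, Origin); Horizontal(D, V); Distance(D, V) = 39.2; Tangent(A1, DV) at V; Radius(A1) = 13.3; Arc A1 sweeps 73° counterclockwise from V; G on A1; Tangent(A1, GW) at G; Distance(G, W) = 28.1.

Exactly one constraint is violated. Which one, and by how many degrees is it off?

Tangent(A1, GW) at G — off by 5.10°.

D = (0.00, 0.00) ✓; D.y = 0.00, V.y = 0.00 ✓; |DV| = 39.20 ✓; ∠(JV, VD) = 90.00° ✓; |JV| = 13.30 ✓; bearing(J→G) − bearing(J→V) = 73.00° ✓; |JG| = 13.30 ✓; ∠(JG, GW) = 84.90° ✗; |GW| = 28.10 ✓.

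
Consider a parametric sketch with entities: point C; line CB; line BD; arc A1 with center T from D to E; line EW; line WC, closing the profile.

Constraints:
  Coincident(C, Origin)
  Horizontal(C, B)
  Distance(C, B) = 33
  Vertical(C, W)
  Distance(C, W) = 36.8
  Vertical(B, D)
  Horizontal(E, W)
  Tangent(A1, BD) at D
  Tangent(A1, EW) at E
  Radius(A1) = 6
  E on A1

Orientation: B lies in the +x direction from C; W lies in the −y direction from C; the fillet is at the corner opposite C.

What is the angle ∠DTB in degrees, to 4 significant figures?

78.98°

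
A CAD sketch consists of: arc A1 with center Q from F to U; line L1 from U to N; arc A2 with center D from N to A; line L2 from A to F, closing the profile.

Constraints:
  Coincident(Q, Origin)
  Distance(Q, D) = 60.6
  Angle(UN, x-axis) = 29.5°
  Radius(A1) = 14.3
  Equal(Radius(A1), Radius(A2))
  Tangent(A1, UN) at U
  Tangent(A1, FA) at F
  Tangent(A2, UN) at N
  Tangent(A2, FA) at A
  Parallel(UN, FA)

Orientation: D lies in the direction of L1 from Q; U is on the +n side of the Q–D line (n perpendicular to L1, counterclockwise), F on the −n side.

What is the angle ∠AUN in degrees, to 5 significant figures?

25.265°

The slot axis is L1's direction at 29.5°, so u = (cos 29.5°, sin 29.5°) = (0.87036, 0.49242) and n = (−sin 29.5°, cos 29.5°) = (-0.49242, 0.87036). Q is at the origin and D lies 60.6 along u from Q, so D = 60.6·u = (52.744, 29.841). Tangency of A1 to both parallel lines with radius 14.3 puts U and F at Q ± 14.3·n: U = (-7.0417, 12.446), F = (7.0417, -12.446). Equal radii place N and A the same way about D: N = D + 14.3·n = (45.702, 42.287), A = D − 14.3·n = (59.785, 17.395). Then cos ∠AUN = UA·UN / (|UA||UN|), giving 25.265°.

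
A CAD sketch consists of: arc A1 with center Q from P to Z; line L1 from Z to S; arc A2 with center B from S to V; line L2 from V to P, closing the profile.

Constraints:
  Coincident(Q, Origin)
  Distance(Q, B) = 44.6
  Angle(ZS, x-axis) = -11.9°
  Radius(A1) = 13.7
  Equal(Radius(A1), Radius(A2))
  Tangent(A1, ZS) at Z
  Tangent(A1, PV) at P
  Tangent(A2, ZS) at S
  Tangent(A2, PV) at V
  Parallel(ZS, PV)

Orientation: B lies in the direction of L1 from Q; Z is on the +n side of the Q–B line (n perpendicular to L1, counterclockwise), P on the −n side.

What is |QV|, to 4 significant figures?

46.66

The slot axis is L1's direction at -11.9°, so u = (cos -11.9°, sin -11.9°) = (0.9785, -0.2062) and n = (−sin -11.9°, cos -11.9°) = (0.2062, 0.9785). Q is at the origin and B lies 44.6 along u from Q, so B = 44.6·u = (43.64, -9.197). Tangency of A1 to both parallel lines with radius 13.7 puts Z and P at Q ± 13.7·n: Z = (2.825, 13.41), P = (-2.825, -13.41). Equal radii place S and V the same way about B: S = B + 13.7·n = (46.47, 4.209), V = B − 13.7·n = (40.82, -22.60). Then |QV| = |V − Q| = 46.66.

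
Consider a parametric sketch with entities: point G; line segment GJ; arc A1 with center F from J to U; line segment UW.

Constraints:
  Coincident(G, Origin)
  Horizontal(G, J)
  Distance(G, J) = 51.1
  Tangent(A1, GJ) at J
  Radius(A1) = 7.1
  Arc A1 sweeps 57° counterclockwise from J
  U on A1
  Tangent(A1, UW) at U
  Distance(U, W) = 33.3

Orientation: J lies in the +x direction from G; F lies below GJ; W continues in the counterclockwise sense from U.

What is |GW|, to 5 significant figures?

41.237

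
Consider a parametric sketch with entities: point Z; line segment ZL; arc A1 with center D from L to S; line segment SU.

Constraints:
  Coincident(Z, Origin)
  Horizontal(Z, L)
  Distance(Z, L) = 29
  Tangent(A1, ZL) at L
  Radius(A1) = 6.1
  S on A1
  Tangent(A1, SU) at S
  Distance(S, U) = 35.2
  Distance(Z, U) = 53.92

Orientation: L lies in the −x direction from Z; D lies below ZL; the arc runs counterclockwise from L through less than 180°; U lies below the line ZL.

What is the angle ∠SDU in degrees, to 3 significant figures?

80.2°

Checks: |DS| = 6.100 ✓; ∠(DS, SU) = 90.00° ✓; |SU| = 35.20 ✓; |ZU| = 53.92 ✓.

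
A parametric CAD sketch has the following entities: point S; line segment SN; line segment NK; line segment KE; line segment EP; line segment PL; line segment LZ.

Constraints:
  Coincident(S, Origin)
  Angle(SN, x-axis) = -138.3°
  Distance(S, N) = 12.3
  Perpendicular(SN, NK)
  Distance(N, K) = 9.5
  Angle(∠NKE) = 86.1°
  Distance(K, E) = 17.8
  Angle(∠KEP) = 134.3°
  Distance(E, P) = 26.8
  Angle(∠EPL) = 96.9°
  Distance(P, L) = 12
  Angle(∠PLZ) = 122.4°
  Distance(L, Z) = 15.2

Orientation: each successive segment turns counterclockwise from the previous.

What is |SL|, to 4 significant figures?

25.58

∠KEP = 134.3° gives EP at 91.30° from the x-axis; with |EP| = 26.8, P = (8.982, 24.24). ∠EPL = 96.9° gives PL at 174.4° from the x-axis; with |PL| = 12.0, L = (-2.961, 25.41). Then |SL| = |L − S| = 25.58.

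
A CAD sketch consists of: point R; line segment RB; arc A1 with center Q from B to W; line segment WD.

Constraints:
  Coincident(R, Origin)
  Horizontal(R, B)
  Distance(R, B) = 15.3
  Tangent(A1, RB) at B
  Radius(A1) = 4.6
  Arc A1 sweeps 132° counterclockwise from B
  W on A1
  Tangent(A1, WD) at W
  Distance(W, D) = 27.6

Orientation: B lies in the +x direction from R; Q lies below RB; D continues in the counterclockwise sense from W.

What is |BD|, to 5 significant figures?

31.955

On A1, B sits at bearing 90° from Q; a 132° counterclockwise sweep puts W at bearing 222°, so W = Q + 4.6·(cos 222°, sin 222°) = (11.882, -7.6780). The tangent condition forces QW to be normal to WD, so WD runs along (−sin 222°, cos 222°); with |WD| = 27.6, D = (30.350, -28.189). Then |BD| = |D − B| = 31.955.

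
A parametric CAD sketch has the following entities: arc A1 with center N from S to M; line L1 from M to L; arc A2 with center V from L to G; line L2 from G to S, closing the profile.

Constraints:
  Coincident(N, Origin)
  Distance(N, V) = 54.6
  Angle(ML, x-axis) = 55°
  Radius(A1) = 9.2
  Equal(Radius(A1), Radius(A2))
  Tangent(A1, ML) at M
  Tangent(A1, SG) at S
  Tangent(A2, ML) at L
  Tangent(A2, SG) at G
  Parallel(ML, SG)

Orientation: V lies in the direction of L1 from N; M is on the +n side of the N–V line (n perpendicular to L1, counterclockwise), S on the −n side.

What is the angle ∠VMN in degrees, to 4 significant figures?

80.44°

The slot axis is L1's direction at 55.0°, so u = (cos 55.0°, sin 55.0°) = (0.5736, 0.8192) and n = (−sin 55.0°, cos 55.0°) = (-0.8192, 0.5736). N is at the origin and V lies 54.6 along u from N, so V = 54.6·u = (31.32, 44.73). Tangency of A1 to both parallel lines with radius 9.2 puts M and S at N ± 9.2·n: M = (-7.536, 5.277), S = (7.536, -5.277). Then cos ∠VMN = MV·MN / (|MV||MN|), giving 80.44°.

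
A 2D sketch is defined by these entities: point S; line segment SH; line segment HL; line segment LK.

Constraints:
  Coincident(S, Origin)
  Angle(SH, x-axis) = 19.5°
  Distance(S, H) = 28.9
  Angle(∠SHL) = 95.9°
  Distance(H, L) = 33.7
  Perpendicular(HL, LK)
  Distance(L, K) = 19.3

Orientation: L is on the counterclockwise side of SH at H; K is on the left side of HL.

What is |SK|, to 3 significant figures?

37.9

S is at the origin; SH runs at 19.5° with length 28.9, so H = 28.9·(cos 19.5°, sin 19.5°) = (27.2, 9.65). ∠SHL = 95.9°, so HL runs at 19.5° + (180° − 95.9°) = 104° from the x-axis; with |HL| = 33.7, L = H + 33.7·(cos 104°, sin 104°) = (19.3, 42.4). HL ⟂ LK; with |LK| = 19.3 on the left of HL, K = L + 19.3·(-0.972, -0.235) = (0.559, 37.9). Then |SK| = |K − S| = 37.9.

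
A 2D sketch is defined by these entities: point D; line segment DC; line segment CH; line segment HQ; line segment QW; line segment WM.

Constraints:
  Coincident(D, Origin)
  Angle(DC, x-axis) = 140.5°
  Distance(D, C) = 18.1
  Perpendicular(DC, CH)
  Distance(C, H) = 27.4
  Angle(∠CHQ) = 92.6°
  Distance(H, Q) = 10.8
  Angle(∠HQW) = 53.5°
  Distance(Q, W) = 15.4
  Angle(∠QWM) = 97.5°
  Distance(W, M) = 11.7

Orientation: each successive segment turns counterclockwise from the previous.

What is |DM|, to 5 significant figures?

33.293

∠HQW = 53.5° gives QW at 84.400° from the x-axis; with |QW| = 15.4, W = (-21.879, -1.5436). ∠QWM = 97.5° gives WM at 166.90° from the x-axis; with |WM| = 11.7, M = (-33.274, 1.1082). Then |DM| = |M − D| = 33.293.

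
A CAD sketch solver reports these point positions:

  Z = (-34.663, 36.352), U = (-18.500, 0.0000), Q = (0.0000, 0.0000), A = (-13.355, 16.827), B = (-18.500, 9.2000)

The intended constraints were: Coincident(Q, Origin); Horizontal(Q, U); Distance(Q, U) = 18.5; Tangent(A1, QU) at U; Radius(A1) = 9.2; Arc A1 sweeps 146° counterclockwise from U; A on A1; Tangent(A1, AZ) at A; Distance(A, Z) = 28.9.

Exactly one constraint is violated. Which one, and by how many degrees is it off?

Tangent(A1, AZ) at A — off by 8.50°.

Q = (0.00, 0.00) ✓; Q.y = 0.00, U.y = 0.00 ✓; |QU| = 18.50 ✓; ∠(BU, UQ) = 90.00° ✓; |BU| = 9.200 ✓; bearing(B→A) − bearing(B→U) = 146.0° ✓; |BA| = 9.200 ✓; ∠(BA, AZ) = 98.50° ✗; |AZ| = 28.90 ✓.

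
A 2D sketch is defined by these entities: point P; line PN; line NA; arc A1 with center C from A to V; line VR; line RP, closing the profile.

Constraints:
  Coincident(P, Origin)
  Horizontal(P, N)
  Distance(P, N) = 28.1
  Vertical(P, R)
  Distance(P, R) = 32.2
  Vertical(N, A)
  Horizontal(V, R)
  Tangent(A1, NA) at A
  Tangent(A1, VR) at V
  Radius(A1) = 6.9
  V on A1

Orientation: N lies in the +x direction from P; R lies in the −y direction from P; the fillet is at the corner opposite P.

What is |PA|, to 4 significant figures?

37.81

P is at the origin; P and N share the same y with |PN| = 28.1 and N on the +x side, so N = (28.10, 0.000). P and R share the same x with |PR| = 32.2 and R on the −y side, so R = (0.000, -32.20). The virtual corner opposite P is at (28.10, -32.20). Tangency of A1 to NA means the radius CA is perpendicular to NA and tangency of A1 to VR means the radius CV is perpendicular to VR, with radius 6.9, so the center C sits 6.9 in from both sides at C = (21.20, -25.30). That places the tangent points at A = (28.10, -25.30) on NA and V = (21.20, -32.20) on VR. Then |PA| = |A − P| = 37.81.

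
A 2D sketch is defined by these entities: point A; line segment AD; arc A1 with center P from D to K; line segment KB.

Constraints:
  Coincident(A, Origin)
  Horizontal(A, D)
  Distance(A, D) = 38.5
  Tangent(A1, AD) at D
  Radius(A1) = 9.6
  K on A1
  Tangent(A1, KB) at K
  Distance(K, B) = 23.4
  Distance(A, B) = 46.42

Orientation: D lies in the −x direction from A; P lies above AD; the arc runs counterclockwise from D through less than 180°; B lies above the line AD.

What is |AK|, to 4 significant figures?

30.88

A is at the origin; A and D share the same y with |AD| = 38.5 and D on the −x side, so D = (-38.50, 0.000). Since A1 is tangent to AD there, PD ⟂ AD, so P = D + (0, 9.6) = (-38.50, 9.600). Since PK ⟂ KB (tangency), |PB| = √(9.6² + 23.4²) = 25.29 regardless of where K sits on A1. So B lies on both circle(A, 46.42) and circle(P, 25.29); the above-AD intersection is B = (-31.66, 33.95). K is the foot of the tangent from B: K = (-28.96, 10.71).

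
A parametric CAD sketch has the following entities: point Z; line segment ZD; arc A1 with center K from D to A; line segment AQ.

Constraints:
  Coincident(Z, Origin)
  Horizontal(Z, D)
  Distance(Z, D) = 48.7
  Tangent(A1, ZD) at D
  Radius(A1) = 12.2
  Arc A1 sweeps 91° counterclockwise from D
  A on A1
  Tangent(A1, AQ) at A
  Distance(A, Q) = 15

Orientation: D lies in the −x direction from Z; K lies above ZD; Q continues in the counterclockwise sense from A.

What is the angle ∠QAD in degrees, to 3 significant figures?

134°

On A1, D sits at bearing -90° from K; a 91° counterclockwise sweep puts A at bearing 1°, so A = K + 12.2·(cos 1°, sin 1°) = (-36.5, 12.4). The tangent condition forces KA to be normal to AQ, so AQ runs along (−sin 1°, cos 1°); with |AQ| = 15.0, Q = (-36.8, 27.4). Then cos ∠QAD = AQ·AD / (|AQ||AD|), giving 134°.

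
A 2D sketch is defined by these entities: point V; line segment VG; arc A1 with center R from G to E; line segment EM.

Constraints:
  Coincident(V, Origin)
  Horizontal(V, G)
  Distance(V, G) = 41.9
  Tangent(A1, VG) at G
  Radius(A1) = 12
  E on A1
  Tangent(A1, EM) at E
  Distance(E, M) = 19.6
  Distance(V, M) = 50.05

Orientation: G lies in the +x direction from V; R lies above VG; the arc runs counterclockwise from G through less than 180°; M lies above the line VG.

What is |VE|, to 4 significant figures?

54.37

Checks: |RE| = 12.00 ✓; ∠(RE, EM) = 90.00° ✓; |EM| = 19.60 ✓; |VM| = 50.05 ✓.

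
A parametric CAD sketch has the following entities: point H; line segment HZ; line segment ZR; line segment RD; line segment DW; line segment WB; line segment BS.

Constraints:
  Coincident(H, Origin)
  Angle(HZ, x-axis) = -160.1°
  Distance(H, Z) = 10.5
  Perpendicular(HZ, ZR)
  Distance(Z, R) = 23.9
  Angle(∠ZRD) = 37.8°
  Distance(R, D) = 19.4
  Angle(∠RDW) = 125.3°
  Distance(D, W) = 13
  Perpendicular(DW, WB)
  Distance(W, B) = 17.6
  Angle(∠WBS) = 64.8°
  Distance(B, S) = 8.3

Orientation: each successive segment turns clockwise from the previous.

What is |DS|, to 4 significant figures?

15.10

H is at the origin; HZ runs at -160.1° with length 10.5, so Z = (-9.873, -3.574). HZ ⟂ ZR, so ZR runs at 109.9°; with |ZR| = 23.9, R = (-18.01, 18.90). ∠ZRD = 37.8° gives RD at -32.30° from the x-axis; with |RD| = 19.4, D = (-1.610, 8.532). ∠RDW = 125.3° gives DW at -87.00° from the x-axis; with |DW| = 13.0, W = (-0.9296, -4.450). The perpendicularity gives WB at right angles to DW, so WB runs at -177.0°; with |WB| = 17.6, B = (-18.51, -5.371). ∠WBS = 64.8° gives BS at 67.80° from the x-axis; with |BS| = 8.3, S = (-15.37, 2.314). Then |DS| = |S − D| = 15.10.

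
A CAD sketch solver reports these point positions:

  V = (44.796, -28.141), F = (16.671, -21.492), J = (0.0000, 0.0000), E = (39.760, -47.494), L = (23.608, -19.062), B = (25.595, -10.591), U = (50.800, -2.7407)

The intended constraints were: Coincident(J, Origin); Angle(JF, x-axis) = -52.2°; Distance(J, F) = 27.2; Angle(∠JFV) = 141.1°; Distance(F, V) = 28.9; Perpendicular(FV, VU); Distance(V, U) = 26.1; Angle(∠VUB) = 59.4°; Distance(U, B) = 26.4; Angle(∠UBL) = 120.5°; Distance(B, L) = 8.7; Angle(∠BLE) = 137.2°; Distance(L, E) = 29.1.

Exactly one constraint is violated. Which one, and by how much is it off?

Distance(L, E) = 29.1 — off by 3.60.

J = (0.00, 0.00) ✓; JF at -52.20° ✓; |JF| = 27.20 ✓; ∠JFV = 141.1° ✓; |FV| = 28.90 ✓; ∠(FV, VU) = 90.00° ✓; |VU| = 26.10 ✓; ∠VUB = 59.40° ✓; |UB| = 26.40 ✓; ∠UBL = 120.5° ✓; |BL| = 8.701 ✓; ∠BLE = 137.2° ✓; |LE| = 32.70 ✗.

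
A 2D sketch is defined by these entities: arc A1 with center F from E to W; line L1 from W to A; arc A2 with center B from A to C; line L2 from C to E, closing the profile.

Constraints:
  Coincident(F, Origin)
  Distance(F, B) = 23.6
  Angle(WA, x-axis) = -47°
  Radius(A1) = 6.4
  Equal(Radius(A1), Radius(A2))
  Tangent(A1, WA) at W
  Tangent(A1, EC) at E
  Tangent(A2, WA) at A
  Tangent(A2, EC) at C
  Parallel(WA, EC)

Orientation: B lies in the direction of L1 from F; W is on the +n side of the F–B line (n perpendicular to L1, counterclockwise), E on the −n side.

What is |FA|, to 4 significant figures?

24.45

Tangency of A1 to both parallel lines with radius 6.4 puts W and E at F ± 6.4·n: W = (4.681, 4.365), E = (-4.681, -4.365). Equal radii place A and C the same way about B: A = B + 6.4·n = (20.78, -12.90), C = B − 6.4·n = (11.41, -21.62). Then |FA| = |A − F| = 24.45.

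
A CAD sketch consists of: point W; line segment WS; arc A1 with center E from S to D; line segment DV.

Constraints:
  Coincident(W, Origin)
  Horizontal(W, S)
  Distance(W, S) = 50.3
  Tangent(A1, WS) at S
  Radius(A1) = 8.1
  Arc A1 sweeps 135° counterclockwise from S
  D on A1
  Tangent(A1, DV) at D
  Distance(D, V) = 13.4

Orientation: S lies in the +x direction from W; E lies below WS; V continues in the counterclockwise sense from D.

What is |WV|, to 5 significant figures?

58.857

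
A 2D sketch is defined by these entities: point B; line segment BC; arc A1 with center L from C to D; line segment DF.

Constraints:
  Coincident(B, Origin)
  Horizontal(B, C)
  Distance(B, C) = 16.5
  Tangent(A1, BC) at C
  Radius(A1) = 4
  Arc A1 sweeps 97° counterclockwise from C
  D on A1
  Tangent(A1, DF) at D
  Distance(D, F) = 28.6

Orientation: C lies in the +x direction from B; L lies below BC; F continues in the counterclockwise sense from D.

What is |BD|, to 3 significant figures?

13.3

B is at the origin; B and C share the same y with |BC| = 16.5 and C on the +x side, so C = (16.5, 0.00). A1 meets BC tangentially, so LC is at right angles to BC, so L = C + (0, -4) = (16.5, -4.00). On A1, C sits at bearing 90° from L; a 97° counterclockwise sweep puts D at bearing 187°, so D = L + 4.0·(cos 187°, sin 187°) = (12.5, -4.49). Then |BD| = |D − B| = 13.3.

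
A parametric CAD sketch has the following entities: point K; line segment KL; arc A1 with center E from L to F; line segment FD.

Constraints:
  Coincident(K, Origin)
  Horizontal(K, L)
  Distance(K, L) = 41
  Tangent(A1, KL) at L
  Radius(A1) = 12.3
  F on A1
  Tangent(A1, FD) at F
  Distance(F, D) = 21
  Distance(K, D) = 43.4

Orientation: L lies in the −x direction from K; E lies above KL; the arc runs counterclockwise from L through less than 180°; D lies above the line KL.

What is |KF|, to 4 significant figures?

31.11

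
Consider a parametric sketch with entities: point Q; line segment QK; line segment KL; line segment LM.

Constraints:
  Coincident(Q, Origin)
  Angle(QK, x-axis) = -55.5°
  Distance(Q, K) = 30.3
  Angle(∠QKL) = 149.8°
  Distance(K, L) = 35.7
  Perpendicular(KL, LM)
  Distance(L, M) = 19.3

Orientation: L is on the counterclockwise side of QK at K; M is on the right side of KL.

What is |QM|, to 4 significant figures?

70.87

Q is at the origin; QK runs at -55.5° with length 30.3, so K = 30.3·(cos -55.5°, sin -55.5°) = (17.16, -24.97). ∠QKL = 149.8°, so KL runs at -55.5° + (180° − 149.8°) = -25.30° from the x-axis; with |KL| = 35.7, L = K + 35.7·(cos -25.30°, sin -25.30°) = (49.44, -40.23). KL is perpendicular to LM; with |LM| = 19.3 on the right of KL, M = L + 19.3·(-0.4274, -0.9041) = (41.19, -57.68). Then |QM| = |M − Q| = 70.87.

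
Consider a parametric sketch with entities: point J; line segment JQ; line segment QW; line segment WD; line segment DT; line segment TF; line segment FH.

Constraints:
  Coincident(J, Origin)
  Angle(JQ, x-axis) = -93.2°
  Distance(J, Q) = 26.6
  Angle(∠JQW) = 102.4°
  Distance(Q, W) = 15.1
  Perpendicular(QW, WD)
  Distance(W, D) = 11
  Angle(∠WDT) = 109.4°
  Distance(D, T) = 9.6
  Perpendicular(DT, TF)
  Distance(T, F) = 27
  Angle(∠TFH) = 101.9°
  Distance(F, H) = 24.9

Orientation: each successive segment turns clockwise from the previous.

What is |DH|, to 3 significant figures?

35.4

J is at the origin; JQ runs at -93.2° with length 26.6, so Q = (-1.48, -26.6). ∠JQW = 102.4° gives QW at -171° from the x-axis; with |QW| = 15.1, W = (-16.4, -29.0). QW ⟂ WD, so WD runs at 99.2°; with |WD| = 11.0, D = (-18.1, -18.1). ∠WDT = 109.4° gives DT at 28.6° from the x-axis; with |DT| = 9.6, T = (-9.72, -13.5). The perpendicularity gives TF at right angles to DT, so TF runs at -61.4°; with |TF| = 27.0, F = (3.20, -37.2). ∠TFH = 101.9° gives FH at -140° from the x-axis; with |FH| = 24.9, H = (-15.7, -53.4). Then |DH| = |H − D| = 35.4.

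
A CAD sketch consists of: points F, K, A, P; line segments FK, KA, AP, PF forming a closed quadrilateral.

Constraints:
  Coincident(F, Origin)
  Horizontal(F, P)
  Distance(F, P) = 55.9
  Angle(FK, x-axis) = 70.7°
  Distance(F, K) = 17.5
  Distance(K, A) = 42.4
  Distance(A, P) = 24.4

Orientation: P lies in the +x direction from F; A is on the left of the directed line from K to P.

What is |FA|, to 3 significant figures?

52.9

F is at the origin; F and P share the same y with |FP| = 55.9 and P in +x, so P = (55.9, 0). FK runs at 70.7° with |FK| = 17.5, so K = (5.78, 16.5). A is determined by |KA| = 42.4 and |AP| = 24.4 together: it lies at the intersection of circle(K, 42.4) and circle(P, 24.4). With |KP| = 52.8, the foot of the radical line on KP is 37.8 from K and the perpendicular offset is √(42.4² − 37.8²) = 19.3. Taking the left-of-KP solution: A = (47.7, 23.0).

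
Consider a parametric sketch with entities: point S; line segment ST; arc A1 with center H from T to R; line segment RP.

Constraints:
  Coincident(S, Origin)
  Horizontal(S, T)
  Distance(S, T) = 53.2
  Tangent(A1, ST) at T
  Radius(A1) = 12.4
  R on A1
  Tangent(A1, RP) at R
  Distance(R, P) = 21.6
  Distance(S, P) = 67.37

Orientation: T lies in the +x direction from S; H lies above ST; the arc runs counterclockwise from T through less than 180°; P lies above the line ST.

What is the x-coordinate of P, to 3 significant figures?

56.2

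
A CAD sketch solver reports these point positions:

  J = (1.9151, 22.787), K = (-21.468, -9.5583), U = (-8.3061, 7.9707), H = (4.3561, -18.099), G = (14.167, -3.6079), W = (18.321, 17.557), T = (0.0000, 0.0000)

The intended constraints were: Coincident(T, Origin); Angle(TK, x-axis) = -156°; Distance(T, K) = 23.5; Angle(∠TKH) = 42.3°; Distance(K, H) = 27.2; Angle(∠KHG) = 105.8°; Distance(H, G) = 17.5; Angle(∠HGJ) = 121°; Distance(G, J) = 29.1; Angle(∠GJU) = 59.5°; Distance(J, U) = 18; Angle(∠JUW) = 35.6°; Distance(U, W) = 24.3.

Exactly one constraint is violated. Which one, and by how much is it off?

Distance(U, W) = 24.3 — off by 4.00.

T = (0.00, 0.00) ✓; TK at -156.0° ✓; |TK| = 23.50 ✓; ∠TKH = 42.30° ✓; |KH| = 27.20 ✓; ∠KHG = 105.8° ✓; |HG| = 17.50 ✓; ∠HGJ = 121.0° ✓; |GJ| = 29.10 ✓; ∠GJU = 59.50° ✓; |JU| = 18.00 ✓; ∠JUW = 35.60° ✓; |UW| = 28.30 ✗.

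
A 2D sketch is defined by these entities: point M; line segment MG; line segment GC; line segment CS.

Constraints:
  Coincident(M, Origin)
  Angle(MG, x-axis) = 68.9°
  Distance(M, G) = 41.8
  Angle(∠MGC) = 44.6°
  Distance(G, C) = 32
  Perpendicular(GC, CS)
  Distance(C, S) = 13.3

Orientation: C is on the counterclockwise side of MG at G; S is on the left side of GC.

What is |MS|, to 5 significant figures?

16.205

M is at the origin; MG runs at 68.9° with length 41.8, so G = 41.8·(cos 68.9°, sin 68.9°) = (15.048, 38.997). ∠MGC = 44.6°, so GC runs at 68.9° + (180° − 44.6°) = 204.30° from the x-axis; with |GC| = 32.0, C = G + 32.0·(cos 204.30°, sin 204.30°) = (-14.117, 25.829). GC is perpendicular to CS; with |CS| = 13.3 on the left of GC, S = C + 13.3·(0.41151, -0.91140) = (-8.6439, 13.707). Then |MS| = |S − M| = 16.205.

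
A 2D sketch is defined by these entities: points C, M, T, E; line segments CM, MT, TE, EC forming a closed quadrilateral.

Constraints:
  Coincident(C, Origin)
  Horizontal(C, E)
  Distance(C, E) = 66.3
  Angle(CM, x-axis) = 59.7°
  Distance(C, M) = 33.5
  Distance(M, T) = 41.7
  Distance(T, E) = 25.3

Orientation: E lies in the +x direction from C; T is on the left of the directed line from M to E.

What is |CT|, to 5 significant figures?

63.059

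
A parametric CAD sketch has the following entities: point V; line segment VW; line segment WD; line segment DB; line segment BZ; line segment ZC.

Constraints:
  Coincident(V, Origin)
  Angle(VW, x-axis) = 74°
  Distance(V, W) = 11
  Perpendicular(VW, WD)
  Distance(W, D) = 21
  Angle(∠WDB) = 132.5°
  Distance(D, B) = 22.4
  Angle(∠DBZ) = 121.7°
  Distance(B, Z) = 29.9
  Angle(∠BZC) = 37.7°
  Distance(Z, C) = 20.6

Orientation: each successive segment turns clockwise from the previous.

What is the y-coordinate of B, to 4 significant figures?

-15.26

The perpendicularity gives WD at right angles to VW, so WD runs at -16.00°; with |WD| = 21.0, D = (23.22, 4.785). ∠WDB = 132.5° gives DB at -63.50° from the x-axis; with |DB| = 22.4, B = (33.21, -15.26). So B.y = -15.26.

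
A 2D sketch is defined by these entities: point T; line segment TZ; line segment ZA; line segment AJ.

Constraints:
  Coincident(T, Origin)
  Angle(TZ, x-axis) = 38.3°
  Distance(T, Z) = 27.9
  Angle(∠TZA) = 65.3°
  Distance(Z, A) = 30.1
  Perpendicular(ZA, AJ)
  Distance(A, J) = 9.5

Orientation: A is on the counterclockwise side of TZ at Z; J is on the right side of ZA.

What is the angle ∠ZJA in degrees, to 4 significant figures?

72.48°

T is at the origin; TZ runs at 38.3° with length 27.9, so Z = 27.9·(cos 38.3°, sin 38.3°) = (21.90, 17.29). ∠TZA = 65.3°, so ZA runs at 38.3° + (180° − 65.3°) = 153.0° from the x-axis; with |ZA| = 30.1, A = Z + 30.1·(cos 153.0°, sin 153.0°) = (-4.924, 30.96). The perpendicularity gives AJ at right angles to ZA; with |AJ| = 9.5 on the right of ZA, J = A + 9.5·(0.4540, 0.8910) = (-0.6111, 39.42). Then cos ∠ZJA = JZ·JA / (|JZ||JA|), giving 72.48°.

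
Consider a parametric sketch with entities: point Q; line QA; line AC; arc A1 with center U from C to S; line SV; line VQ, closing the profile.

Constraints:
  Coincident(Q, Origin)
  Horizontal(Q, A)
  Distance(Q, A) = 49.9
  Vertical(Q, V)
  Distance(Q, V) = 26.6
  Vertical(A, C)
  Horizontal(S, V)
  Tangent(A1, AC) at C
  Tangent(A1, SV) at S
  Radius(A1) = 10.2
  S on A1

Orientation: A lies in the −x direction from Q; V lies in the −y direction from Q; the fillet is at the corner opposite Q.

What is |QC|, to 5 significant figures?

52.526

Q is at the origin; Q and A share the same y with |QA| = 49.9 and A on the −x side, so A = (-49.900, 0.0000). QV is vertical with |QV| = 26.6 and V on the −y side, so V = (0.0000, -26.600). The virtual corner opposite Q is at (-49.900, -26.600). Tangency of A1 to AC means the radius UC is perpendicular to AC and since A1 is tangent to SV there, US ⟂ SV, with radius 10.2, so the center U sits 10.2 in from both sides at U = (-39.700, -16.400). That places the tangent points at C = (-49.900, -16.400) on AC and S = (-39.700, -26.600) on SV. Then |QC| = |C − Q| = 52.526.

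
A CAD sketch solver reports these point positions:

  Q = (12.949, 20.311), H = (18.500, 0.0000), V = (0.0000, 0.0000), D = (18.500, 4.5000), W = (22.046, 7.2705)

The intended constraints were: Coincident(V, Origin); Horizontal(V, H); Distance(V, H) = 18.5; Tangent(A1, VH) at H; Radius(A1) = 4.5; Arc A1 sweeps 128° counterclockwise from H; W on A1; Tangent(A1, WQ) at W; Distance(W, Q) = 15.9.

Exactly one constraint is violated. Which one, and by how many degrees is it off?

Tangent(A1, WQ) at W — off by 3.10°.

V = (0.00, 0.00) ✓; V.y = 0.00, H.y = 0.00 ✓; |VH| = 18.50 ✓; ∠(DH, HV) = 90.00° ✓; |DH| = 4.500 ✓; bearing(D→W) − bearing(D→H) = 128.0° ✓; |DW| = 4.500 ✓; ∠(DW, WQ) = 93.10° ✗; |WQ| = 15.90 ✓.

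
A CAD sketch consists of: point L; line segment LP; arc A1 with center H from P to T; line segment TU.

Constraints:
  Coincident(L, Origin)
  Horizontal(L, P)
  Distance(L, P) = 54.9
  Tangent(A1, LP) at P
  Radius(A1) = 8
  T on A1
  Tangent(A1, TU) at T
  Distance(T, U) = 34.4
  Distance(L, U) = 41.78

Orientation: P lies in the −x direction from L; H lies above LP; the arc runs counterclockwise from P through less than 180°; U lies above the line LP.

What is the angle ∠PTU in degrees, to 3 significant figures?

153°

L is at the origin; LP is horizontal with |LP| = 54.9 and P on the −x side, so P = (-54.9, 0.00). The tangent condition forces HP to be normal to LP, so H = P + (0, 8) = (-54.9, 8.00). Since HT ⟂ TU (tangency), |HU| = √(8.0² + 34.4²) = 35.3 regardless of where T sits on A1. So U lies on both circle(L, 41.78) and circle(H, 35.3); the above-LP intersection is U = (-28.1, 31.0). T is the foot of the tangent from U: T = (-48.5, 3.26).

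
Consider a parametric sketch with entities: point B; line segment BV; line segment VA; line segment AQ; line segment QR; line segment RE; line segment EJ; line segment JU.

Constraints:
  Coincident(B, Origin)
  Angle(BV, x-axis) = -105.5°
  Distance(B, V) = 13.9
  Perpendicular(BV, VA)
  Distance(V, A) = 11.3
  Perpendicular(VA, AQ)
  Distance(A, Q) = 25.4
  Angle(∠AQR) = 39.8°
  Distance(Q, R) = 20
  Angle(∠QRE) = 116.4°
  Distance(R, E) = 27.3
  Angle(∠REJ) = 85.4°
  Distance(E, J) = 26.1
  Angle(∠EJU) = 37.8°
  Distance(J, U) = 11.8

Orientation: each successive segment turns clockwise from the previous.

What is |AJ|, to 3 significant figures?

21.3

∠QRE = 116.4° gives RE at -129° from the x-axis; with |RE| = 27.3, E = (-16.9, -25.3). ∠REJ = 85.4° gives EJ at 136° from the x-axis; with |EJ| = 26.1, J = (-35.7, -7.15). Then |AJ| = |J − A| = 21.3.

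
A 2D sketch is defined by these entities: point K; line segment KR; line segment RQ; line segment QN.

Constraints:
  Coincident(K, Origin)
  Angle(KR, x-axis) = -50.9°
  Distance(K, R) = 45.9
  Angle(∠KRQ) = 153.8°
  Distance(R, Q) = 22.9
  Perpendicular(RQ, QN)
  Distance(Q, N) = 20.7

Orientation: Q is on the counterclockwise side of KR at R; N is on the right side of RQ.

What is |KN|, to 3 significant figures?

76.1

K is at the origin; KR runs at -50.9° with length 45.9, so R = 45.9·(cos -50.9°, sin -50.9°) = (28.9, -35.6). ∠KRQ = 153.8°, so RQ runs at -50.9° + (180° − 153.8°) = -24.7° from the x-axis; with |RQ| = 22.9, Q = R + 22.9·(cos -24.7°, sin -24.7°) = (49.8, -45.2). RQ ⟂ QN; with |QN| = 20.7 on the right of RQ, N = Q + 20.7·(-0.418, -0.909) = (41.1, -64.0). Then |KN| = |N − K| = 76.1.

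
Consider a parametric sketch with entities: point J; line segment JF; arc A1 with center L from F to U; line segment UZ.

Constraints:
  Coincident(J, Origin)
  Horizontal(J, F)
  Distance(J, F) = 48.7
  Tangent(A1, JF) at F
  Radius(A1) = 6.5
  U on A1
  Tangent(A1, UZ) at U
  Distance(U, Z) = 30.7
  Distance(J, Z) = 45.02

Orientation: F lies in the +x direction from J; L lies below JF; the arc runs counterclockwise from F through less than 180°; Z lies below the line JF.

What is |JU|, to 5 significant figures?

42.869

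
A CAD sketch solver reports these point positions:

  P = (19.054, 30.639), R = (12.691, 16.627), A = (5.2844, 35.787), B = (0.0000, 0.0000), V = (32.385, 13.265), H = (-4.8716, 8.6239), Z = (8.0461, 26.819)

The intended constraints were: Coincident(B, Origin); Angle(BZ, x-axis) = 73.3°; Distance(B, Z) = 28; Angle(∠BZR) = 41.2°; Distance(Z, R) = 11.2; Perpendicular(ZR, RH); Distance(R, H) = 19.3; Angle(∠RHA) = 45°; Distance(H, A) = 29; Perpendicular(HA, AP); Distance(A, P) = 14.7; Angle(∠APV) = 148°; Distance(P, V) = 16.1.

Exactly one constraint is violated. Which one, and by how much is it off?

Distance(P, V) = 16.1 — off by 5.80.

B = (0.00, 0.00) ✓; BZ at 73.30° ✓; |BZ| = 28.00 ✓; ∠BZR = 41.20° ✓; |ZR| = 11.20 ✓; ∠(ZR, RH) = 90.00° ✓; |RH| = 19.30 ✓; ∠RHA = 45.00° ✓; |HA| = 29.00 ✓; ∠(HA, AP) = 90.00° ✓; |AP| = 14.70 ✓; ∠APV = 148.0° ✓; |PV| = 21.90 ✗.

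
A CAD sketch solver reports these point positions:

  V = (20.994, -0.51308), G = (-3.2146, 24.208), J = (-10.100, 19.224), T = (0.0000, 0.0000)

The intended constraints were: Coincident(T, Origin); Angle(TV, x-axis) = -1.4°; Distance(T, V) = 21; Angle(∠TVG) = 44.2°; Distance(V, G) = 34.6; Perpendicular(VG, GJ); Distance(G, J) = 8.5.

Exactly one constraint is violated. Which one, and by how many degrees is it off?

Perpendicular(VG, GJ) — off by 8.50°.

T = (0.00, 0.00) ✓; TV at -1.400° ✓; |TV| = 21.00 ✓; ∠TVG = 44.20° ✓; |VG| = 34.60 ✓; ∠(VG, GJ) = 81.50° ✗; |GJ| = 8.500 ✓.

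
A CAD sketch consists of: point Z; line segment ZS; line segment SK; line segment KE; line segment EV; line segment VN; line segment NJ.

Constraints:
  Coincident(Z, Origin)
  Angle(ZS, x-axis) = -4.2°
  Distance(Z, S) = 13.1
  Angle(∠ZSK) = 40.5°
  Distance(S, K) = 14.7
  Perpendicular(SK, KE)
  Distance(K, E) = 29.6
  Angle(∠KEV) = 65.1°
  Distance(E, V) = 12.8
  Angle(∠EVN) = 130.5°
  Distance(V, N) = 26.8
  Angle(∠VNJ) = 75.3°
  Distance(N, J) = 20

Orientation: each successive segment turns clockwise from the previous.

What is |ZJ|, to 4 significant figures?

11.99

∠EVN = 130.5° gives VN at -38.10° from the x-axis; with |VN| = 26.8, N = (17.33, 0.1869). ∠VNJ = 75.3° gives NJ at -142.8° from the x-axis; with |NJ| = 20.0, J = (1.401, -11.91). Then |ZJ| = |J − Z| = 11.99.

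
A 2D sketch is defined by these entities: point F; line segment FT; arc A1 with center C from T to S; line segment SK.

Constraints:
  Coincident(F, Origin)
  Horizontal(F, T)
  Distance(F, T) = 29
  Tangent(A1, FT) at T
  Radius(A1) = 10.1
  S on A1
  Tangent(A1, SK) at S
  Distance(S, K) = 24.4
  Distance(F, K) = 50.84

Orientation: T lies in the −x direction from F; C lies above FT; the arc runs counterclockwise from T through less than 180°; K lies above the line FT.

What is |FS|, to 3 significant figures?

26.8

F is at the origin; FT is horizontal with |FT| = 29.0 and T on the −x side, so T = (-29.0, 0.00). A1 meets FT tangentially, so CT is at right angles to FT, so C = T + (0, 10.1) = (-29.0, 10.1). Since CS ⟂ SK (tangency), |CK| = √(10.1² + 24.4²) = 26.4 regardless of where S sits on A1. So K lies on both circle(F, 50.84) and circle(C, 26.4); the above-FT intersection is K = (-36.5, 35.4). S is the foot of the tangent from K: S = (-21.1, 16.4).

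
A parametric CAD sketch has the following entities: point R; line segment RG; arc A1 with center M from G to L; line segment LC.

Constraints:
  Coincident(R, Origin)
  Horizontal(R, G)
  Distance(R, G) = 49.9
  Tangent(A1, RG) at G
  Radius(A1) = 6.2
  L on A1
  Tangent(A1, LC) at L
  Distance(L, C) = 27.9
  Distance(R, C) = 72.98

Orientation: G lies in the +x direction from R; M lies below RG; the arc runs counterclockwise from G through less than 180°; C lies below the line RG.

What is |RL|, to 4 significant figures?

47.11

R is at the origin; R and G share the same y with |RG| = 49.9 and G on the +x side, so G = (49.90, 0.000). Since A1 is tangent to RG there, MG ⟂ RG, so M = G + (0, -6.2) = (49.90, -6.200). Since ML ⟂ LC (tangency), |MC| = √(6.2² + 27.9²) = 28.58 regardless of where L sits on A1. So C lies on both circle(R, 72.98) and circle(M, 28.58); the below-RG intersection is C = (66.89, -29.18). L is the foot of the tangent from C: L = (45.83, -10.88).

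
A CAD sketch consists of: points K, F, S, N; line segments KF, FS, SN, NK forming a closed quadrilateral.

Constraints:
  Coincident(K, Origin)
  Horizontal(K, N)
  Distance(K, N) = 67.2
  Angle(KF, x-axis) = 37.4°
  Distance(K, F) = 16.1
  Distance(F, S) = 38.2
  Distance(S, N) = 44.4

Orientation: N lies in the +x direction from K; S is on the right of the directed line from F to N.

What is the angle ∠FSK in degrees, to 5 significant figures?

24.180°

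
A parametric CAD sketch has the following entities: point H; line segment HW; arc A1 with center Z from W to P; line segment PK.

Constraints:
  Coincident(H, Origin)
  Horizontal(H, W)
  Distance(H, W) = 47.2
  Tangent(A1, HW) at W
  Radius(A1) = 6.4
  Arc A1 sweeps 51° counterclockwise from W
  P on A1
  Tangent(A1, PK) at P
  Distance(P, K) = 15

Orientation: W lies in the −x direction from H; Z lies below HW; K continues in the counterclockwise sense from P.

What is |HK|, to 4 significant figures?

63.19

H is at the origin; H and W share the same y with |HW| = 47.2 and W on the −x side, so W = (-47.20, 0.000). Since A1 is tangent to HW there, ZW ⟂ HW, so Z = W + (0, -6.4) = (-47.20, -6.400). On A1, W sits at bearing 90° from Z; a 51° counterclockwise sweep puts P at bearing 141°, so P = Z + 6.4·(cos 141°, sin 141°) = (-52.17, -2.372). A1 meets PK tangentially, so ZP is at right angles to PK, so PK runs along (−sin 141°, cos 141°); with |PK| = 15.0, K = (-61.61, -14.03). Then |HK| = |K − H| = 63.19.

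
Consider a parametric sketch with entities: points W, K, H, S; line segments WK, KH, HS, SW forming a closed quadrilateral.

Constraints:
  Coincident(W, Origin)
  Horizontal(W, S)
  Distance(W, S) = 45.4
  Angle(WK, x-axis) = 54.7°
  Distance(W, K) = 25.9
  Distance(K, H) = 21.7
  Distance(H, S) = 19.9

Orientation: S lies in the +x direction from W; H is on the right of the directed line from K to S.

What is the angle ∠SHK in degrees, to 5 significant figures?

125.87°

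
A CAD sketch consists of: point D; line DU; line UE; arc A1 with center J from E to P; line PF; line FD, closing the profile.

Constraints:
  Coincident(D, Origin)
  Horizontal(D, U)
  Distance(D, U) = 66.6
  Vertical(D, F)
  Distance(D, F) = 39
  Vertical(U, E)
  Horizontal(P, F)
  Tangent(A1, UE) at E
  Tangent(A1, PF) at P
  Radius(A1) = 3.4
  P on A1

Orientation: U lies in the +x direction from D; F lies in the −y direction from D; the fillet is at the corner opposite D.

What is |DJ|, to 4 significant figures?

72.54

D is at the origin; D and U share the same y with |DU| = 66.6 and U on the +x side, so U = (66.60, 0.000). DF is vertical with |DF| = 39.0 and F on the −y side, so F = (0.000, -39.00). The virtual corner opposite D is at (66.60, -39.00). The tangent condition forces JE to be normal to UE and since A1 is tangent to PF there, JP ⟂ PF, with radius 3.4, so the center J sits 3.4 in from both sides at J = (63.20, -35.60). Then |DJ| = |J − D| = 72.54.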